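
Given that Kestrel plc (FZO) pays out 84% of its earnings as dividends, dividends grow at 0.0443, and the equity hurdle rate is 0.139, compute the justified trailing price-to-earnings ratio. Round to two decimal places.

9.26

Justified trailing P/E = b(1+g)/(r−g) = 0.84×(1+0.0443)/(0.139−0.0443) = 9.2631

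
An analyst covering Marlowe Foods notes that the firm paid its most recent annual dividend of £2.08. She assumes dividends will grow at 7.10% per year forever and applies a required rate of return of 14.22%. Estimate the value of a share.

£31.29

Gordon growth model: P₀ = D₁/(r − g). D₁ = 2.08 × (1 + 0.071) = 2.2277.
P₀ = 2.2277 / (0.1422 − 0.071) = 2.2277 / 0.0712 = 31.2876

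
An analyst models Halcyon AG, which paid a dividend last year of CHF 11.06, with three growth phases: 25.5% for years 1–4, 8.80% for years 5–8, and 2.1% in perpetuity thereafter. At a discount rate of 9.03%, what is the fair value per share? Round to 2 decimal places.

Three-stage DDM. Project D₁…D_8; terminal Gordon value at t=8 with g = 0.021; discount at r = 0.0903.
D_1 = 13.8803
D_2 = 17.4198
D_3 = 21.8618
D_4 = 27.4366
D_5 = 29.8510
D_6 = 32.4779
D_7 = 35.3359
D_8 = 38.4455
TV_8 = 39.2529/(0.0903−0.021) = 566.4194
P₀ = Σ Dₜ/(1+r)ᵗ + TV_8/(1+r)^8 = 424.5618

CHF 424.56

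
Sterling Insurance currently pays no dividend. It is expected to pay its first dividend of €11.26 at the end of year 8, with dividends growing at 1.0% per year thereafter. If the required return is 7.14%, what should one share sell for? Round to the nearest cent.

Deferred-dividend DDM. At t=7 the remaining stream is a growing perpetuity with first payment D_8 = 11.26.
V_7 = D_8/(r−g) = 11.26/(0.0714−0.01) = 183.3876
P₀ = V_7/(1+r)^7 = 183.3876/(1+0.0714)^7 = 113.1641

€113.16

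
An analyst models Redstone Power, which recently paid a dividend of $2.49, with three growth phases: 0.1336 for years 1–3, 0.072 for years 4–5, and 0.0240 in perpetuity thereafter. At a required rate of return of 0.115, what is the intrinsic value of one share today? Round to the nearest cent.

$39.87

Three-stage DDM. Project D₁…D_5; terminal Gordon value at t=5 with g = 0.024; discount at r = 0.115.
D_1 = 2.8227
D_2 = 3.1998
D_3 = 3.6273
D_4 = 3.8884
D_5 = 4.1684
TV_5 = 4.2684/(0.115−0.024) = 46.9058
P₀ = Σ Dₜ/(1+r)ᵗ + TV_5/(1+r)^5 = 39.8743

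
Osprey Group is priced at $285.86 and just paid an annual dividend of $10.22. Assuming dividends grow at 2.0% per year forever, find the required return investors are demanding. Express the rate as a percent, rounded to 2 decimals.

Rearranging the constant-growth DDM: r = D₁/P₀ + g.
D₁ = 10.22 × (1 + 0.02) = 10.4244.
r = 10.4244 / 285.86 + 0.02 = 0.03647 + 0.02 = 0.05647

5.65%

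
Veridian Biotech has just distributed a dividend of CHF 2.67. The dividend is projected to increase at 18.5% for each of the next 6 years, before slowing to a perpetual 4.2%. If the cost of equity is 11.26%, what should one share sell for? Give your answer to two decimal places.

CHF 77.62

Two-stage DDM. Project D₁…D_6 at 0.185, terminal growth 0.042, discount at r = 0.1126.
D_1 = 3.1640
D_2 = 3.7493
D_3 = 4.4429
D_4 = 5.2648
D_5 = 6.2388
D_6 = 7.3930
Terminal value at t=6: TV = D_7/(r−g) = 7.7035/(0.1126−0.042) = 109.1150
P₀ = 3.1640/(1+0.1126)^1 + 3.7493/(1+0.1126)^2 + 4.4429/(1+0.1126)^3 + 5.2648/(1+0.1126)^4 + 6.2388/(1+0.1126)^5 + 7.3930/(1+0.1126)^6 + 109.1150/(1+0.1126)^6 = 77.6152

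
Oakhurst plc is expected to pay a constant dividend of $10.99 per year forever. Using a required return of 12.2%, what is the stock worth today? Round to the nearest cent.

$90.08

Zero-growth DDM (perpetuity): P₀ = D/r = 10.99 / 0.122 = 90.0820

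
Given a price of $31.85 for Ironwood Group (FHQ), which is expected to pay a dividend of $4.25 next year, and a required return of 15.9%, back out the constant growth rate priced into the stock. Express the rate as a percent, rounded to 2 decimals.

From P₀ = D₁/(r − g), the implied growth is g = r − D₁/P₀.
g = 0.159 − 4.25/31.85 = 0.159 − 0.13344 = 0.02556

2.56%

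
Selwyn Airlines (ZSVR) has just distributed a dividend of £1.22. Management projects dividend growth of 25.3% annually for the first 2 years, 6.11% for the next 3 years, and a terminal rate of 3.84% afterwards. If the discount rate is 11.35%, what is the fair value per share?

£25.61

Three-stage DDM. Project D₁…D_5; terminal Gordon value at t=5 with g = 0.0384; discount at r = 0.1135.
D_1 = 1.5287
D_2 = 1.9154
D_3 = 2.0324
D_4 = 2.1566
D_5 = 2.2884
TV_5 = 2.3763/(0.1135−0.0384) = 31.6414
P₀ = Σ Dₜ/(1+r)ᵗ + TV_5/(1+r)^5 = 25.6139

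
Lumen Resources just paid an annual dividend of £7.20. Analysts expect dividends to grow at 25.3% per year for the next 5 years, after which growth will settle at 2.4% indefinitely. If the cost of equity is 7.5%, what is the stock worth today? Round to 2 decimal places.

Two-stage DDM. Project D₁…D_5 at 0.253, terminal growth 0.024, discount at r = 0.075.
D_1 = 9.0216
D_2 = 11.3041
D_3 = 14.1640
D_4 = 17.7475
D_5 = 22.2376
Terminal value at t=5: TV = D_6/(r−g) = 22.7713/(0.075−0.024) = 446.4961
P₀ = 9.0216/(1+0.075)^1 + 11.3041/(1+0.075)^2 + 14.1640/(1+0.075)^3 + 17.7475/(1+0.075)^4 + 22.2376/(1+0.075)^5 + 446.4961/(1+0.075)^5 = 369.3652

£369.37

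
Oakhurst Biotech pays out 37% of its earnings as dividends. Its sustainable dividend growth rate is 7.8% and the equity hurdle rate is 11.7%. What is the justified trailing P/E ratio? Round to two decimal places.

Justified trailing P/E = b(1+g)/(r−g) = 0.37×(1+0.078)/(0.117−0.078) = 10.2272

10.23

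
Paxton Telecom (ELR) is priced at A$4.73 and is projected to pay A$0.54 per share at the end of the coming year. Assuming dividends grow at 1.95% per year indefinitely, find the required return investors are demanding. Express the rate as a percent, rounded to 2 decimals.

13.37%

Rearranging the constant-growth DDM: r = D₁/P₀ + g.
r = 0.5400 / 4.73 + 0.0195 = 0.11416 + 0.0195 = 0.13366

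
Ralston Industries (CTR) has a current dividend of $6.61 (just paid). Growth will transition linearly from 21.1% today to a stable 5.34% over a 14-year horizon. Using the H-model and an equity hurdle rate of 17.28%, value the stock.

$119.39

H-model: P₀ = D₀[(1+g_L) + H(g_S−g_L)]/(r−g_L), with H = 14/2 = 7.
P₀ = 6.61 × [(1+0.0534) + 7×(0.211−0.0534)] / (0.1728−0.0534)
   = 6.61 × 2.1566 / 0.1194 = 119.3897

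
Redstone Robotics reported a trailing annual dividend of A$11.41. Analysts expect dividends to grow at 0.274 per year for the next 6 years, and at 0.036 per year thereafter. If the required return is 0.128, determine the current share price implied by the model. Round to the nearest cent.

A$373.80

Two-stage DDM. Project D₁…D_6 at 0.274, terminal growth 0.036, discount at r = 0.128.
D_1 = 14.5363
D_2 = 18.5193
D_3 = 23.5936
D_4 = 30.0582
D_5 = 38.2942
D_6 = 48.7868
Terminal value at t=6: TV = D_7/(r−g) = 50.5431/(0.128−0.036) = 549.3816
P₀ = 14.5363/(1+0.128)^1 + 18.5193/(1+0.128)^2 + 23.5936/(1+0.128)^3 + 30.0582/(1+0.128)^4 + 38.2942/(1+0.128)^5 + 48.7868/(1+0.128)^6 + 549.3816/(1+0.128)^6 = 373.7976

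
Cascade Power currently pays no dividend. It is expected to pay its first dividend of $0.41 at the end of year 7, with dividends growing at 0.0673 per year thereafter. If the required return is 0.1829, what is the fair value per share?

Deferred-dividend DDM. At t=6 the remaining stream is a growing perpetuity with first payment D_7 = 0.41.
V_6 = D_7/(r−g) = 0.41/(0.1829−0.0673) = 3.5467
P₀ = V_6/(1+r)^6 = 3.5467/(1+0.1829)^6 = 1.2946

$1.29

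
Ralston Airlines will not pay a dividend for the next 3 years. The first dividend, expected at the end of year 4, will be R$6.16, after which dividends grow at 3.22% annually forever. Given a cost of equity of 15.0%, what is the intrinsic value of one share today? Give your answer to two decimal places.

R$34.38

Deferred-dividend DDM. At t=3 the remaining stream is a growing perpetuity with first payment D_4 = 6.16.
V_3 = D_4/(r−g) = 6.16/(0.15−0.0322) = 52.2920
P₀ = V_3/(1+r)^3 = 52.2920/(1+0.15)^3 = 34.3829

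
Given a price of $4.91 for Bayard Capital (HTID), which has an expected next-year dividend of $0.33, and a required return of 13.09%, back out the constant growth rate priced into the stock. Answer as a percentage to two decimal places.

6.37%

From P₀ = D₁/(r − g), the implied growth is g = r − D₁/P₀.
g = 0.1309 − 0.33/4.91 = 0.1309 − 0.06721 = 0.06369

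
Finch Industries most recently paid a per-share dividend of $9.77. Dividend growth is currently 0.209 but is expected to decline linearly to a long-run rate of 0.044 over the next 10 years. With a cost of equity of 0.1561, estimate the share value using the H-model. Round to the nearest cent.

$162.89

H-model: P₀ = D₀[(1+g_L) + H(g_S−g_L)]/(r−g_L), with H = 10/2 = 5.
P₀ = 9.77 × [(1+0.044) + 5×(0.209−0.044)] / (0.1561−0.044)
   = 9.77 × 1.8690 / 0.1121 = 162.8914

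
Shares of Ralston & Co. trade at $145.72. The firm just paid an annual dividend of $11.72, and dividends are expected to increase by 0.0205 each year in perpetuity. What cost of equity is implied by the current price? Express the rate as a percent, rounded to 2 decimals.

Rearranging the constant-growth DDM: r = D₁/P₀ + g.
D₁ = 11.72 × (1 + 0.0205) = 11.9603.
r = 11.9603 / 145.72 + 0.0205 = 0.08208 + 0.0205 = 0.10258

10.26%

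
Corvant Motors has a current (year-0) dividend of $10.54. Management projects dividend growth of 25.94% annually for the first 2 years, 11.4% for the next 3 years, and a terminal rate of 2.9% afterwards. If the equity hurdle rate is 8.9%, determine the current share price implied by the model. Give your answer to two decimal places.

$329.34

Three-stage DDM. Project D₁…D_5; terminal Gordon value at t=5 with g = 0.029; discount at r = 0.089.
D_1 = 13.2741
D_2 = 16.7174
D_3 = 18.6232
D_4 = 20.7462
D_5 = 23.1113
TV_5 = 23.7815/(0.089−0.029) = 396.3581
P₀ = Σ Dₜ/(1+r)ᵗ + TV_5/(1+r)^5 = 329.3374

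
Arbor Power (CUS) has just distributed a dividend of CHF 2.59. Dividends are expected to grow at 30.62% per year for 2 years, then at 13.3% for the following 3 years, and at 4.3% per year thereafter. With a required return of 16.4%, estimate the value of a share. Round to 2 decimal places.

CHF 41.37

Three-stage DDM. Project D₁…D_5; terminal Gordon value at t=5 with g = 0.043; discount at r = 0.164.
D_1 = 3.3831
D_2 = 4.4190
D_3 = 5.0067
D_4 = 5.6726
D_5 = 6.4270
TV_5 = 6.7034/(0.164−0.043) = 55.3997
P₀ = Σ Dₜ/(1+r)ᵗ + TV_5/(1+r)^5 = 41.3667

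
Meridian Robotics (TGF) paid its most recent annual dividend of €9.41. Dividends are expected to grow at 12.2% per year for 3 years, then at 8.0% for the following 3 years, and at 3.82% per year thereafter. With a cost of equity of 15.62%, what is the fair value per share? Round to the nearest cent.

Three-stage DDM. Project D₁…D_6; terminal Gordon value at t=6 with g = 0.0382; discount at r = 0.1562.
D_1 = 10.5580
D_2 = 11.8461
D_3 = 13.2913
D_4 = 14.3546
D_5 = 15.5030
D_6 = 16.7432
TV_6 = 17.3828/(0.1562−0.0382) = 147.3121
P₀ = Σ Dₜ/(1+r)ᵗ + TV_6/(1+r)^6 = 110.8026

€110.80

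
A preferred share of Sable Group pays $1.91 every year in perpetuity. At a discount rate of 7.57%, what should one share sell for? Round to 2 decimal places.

$25.23

Zero-growth DDM (perpetuity): P₀ = D/r = 1.91 / 0.0757 = 25.2312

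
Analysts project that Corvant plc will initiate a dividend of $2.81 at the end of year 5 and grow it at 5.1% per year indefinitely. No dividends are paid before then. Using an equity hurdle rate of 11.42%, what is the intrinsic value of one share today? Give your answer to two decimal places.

Deferred-dividend DDM. At t=4 the remaining stream is a growing perpetuity with first payment D_5 = 2.81.
V_4 = D_5/(r−g) = 2.81/(0.1142−0.051) = 44.4620
P₀ = V_4/(1+r)^4 = 44.4620/(1+0.1142)^4 = 28.8494

$28.85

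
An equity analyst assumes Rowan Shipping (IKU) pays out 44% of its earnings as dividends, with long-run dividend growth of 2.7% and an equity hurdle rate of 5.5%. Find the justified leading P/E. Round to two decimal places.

Justified leading P/E = b/(r−g) = 0.44/(0.055−0.027) = 15.7143

15.71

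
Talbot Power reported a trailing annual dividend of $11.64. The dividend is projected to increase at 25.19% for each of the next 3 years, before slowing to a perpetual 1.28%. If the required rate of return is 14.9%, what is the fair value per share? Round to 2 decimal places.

Two-stage DDM. Project D₁…D_3 at 0.2519, terminal growth 0.0128, discount at r = 0.149.
D_1 = 14.5721
D_2 = 18.2428
D_3 = 22.8382
Terminal value at t=3: TV = D_4/(r−g) = 23.1305/(0.149−0.0128) = 169.8277
P₀ = 14.5721/(1+0.149)^1 + 18.2428/(1+0.149)^2 + 22.8382/(1+0.149)^3 + 169.8277/(1+0.149)^3 = 153.5127

$153.51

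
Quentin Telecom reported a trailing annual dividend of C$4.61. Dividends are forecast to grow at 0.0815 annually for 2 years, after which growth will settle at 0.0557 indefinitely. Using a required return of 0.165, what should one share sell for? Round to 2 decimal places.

C$46.63

Two-stage DDM. Project D₁…D_2 at 0.0815, terminal growth 0.0557, discount at r = 0.165.
D_1 = 4.9857
D_2 = 5.3921
Terminal value at t=2: TV = D_3/(r−g) = 5.6924/(0.165−0.0557) = 52.0804
P₀ = 4.9857/(1+0.165)^1 + 5.3921/(1+0.165)^2 + 52.0804/(1+0.165)^2 = 46.6251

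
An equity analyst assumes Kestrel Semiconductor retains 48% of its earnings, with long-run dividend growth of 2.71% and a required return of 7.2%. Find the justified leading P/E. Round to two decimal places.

11.58

Payout ratio b = 1 − 0.48 = 0.52.
Justified leading P/E = b/(r−g) = 0.52/(0.072−0.0271) = 11.5813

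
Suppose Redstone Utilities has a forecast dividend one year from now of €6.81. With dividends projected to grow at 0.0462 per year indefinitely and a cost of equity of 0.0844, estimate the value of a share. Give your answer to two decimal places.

€178.27

Gordon growth model: P₀ = D₁/(r − g), with D₁ = 6.81 given directly.
P₀ = 6.8100 / (0.0844 − 0.0462) = 6.8100 / 0.0382 = 178.2723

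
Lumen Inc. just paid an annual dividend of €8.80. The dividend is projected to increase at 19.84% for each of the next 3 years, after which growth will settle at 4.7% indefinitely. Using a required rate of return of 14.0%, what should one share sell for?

€144.29

Two-stage DDM. Project D₁…D_3 at 0.1984, terminal growth 0.047, discount at r = 0.14.
D_1 = 10.5459
D_2 = 12.6382
D_3 = 15.1457
Terminal value at t=3: TV = D_4/(r−g) = 15.8575/(0.14−0.047) = 170.5108
P₀ = 10.5459/(1+0.14)^1 + 12.6382/(1+0.14)^2 + 15.1457/(1+0.14)^3 + 170.5108/(1+0.14)^3 = 144.2883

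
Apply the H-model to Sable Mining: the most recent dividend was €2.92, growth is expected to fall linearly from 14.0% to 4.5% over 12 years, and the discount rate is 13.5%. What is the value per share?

H-model: P₀ = D₀[(1+g_L) + H(g_S−g_L)]/(r−g_L), with H = 12/2 = 6.
P₀ = 2.92 × [(1+0.045) + 6×(0.14−0.045)] / (0.135−0.045)
   = 2.92 × 1.6150 / 0.09 = 52.3978

€52.40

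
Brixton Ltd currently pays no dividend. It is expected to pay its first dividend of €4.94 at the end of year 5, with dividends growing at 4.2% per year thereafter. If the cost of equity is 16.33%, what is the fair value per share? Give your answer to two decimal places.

Deferred-dividend DDM. At t=4 the remaining stream is a growing perpetuity with first payment D_5 = 4.94.
V_4 = D_5/(r−g) = 4.94/(0.1633−0.042) = 40.7255
P₀ = V_4/(1+r)^4 = 40.7255/(1+0.1633)^4 = 22.2382

€22.24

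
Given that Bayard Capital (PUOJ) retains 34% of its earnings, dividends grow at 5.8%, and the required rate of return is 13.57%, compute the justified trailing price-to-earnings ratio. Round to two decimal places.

8.99

Payout ratio b = 1 − 0.34 = 0.66.
Justified trailing P/E = b(1+g)/(r−g) = 0.66×(1+0.058)/(0.1357−0.058) = 8.9869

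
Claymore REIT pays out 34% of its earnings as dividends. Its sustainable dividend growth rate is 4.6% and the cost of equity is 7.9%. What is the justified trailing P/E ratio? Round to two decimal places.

10.78

Justified trailing P/E = b(1+g)/(r−g) = 0.34×(1+0.046)/(0.079−0.046) = 10.7770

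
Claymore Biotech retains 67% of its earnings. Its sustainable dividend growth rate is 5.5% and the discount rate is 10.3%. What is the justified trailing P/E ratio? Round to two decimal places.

Payout ratio b = 1 − 0.67 = 0.33.
Justified trailing P/E = b(1+g)/(r−g) = 0.33×(1+0.055)/(0.103−0.055) = 7.2531

7.25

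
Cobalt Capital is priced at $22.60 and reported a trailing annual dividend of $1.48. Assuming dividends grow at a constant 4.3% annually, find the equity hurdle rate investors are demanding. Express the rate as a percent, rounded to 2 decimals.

11.13%

Rearranging the constant-growth DDM: r = D₁/P₀ + g.
D₁ = 1.48 × (1 + 0.043) = 1.5436.
r = 1.5436 / 22.60 + 0.043 = 0.06830 + 0.043 = 0.11130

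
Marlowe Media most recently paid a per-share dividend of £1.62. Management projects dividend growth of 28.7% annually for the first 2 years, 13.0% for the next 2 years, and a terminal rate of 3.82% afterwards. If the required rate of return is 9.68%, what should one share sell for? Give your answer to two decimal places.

£50.74

Three-stage DDM. Project D₁…D_4; terminal Gordon value at t=4 with g = 0.0382; discount at r = 0.0968.
D_1 = 2.0849
D_2 = 2.6833
D_3 = 3.0321
D_4 = 3.4263
TV_4 = 3.5572/(0.0968−0.0382) = 60.7033
P₀ = Σ Dₜ/(1+r)ᵗ + TV_4/(1+r)^4 = 50.7444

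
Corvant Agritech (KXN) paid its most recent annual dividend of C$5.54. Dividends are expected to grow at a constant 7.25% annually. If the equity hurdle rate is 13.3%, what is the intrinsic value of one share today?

Gordon growth model: P₀ = D₁/(r − g). D₁ = 5.54 × (1 + 0.0725) = 5.9417.
P₀ = 5.9417 / (0.133 − 0.0725) = 5.9417 / 0.0605 = 98.2091

C$98.21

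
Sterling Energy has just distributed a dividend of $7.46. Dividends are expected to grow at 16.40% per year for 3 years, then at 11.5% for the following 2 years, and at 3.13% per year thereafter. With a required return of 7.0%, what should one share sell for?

$324.89

Three-stage DDM. Project D₁…D_5; terminal Gordon value at t=5 with g = 0.0313; discount at r = 0.07.
D_1 = 8.6834
D_2 = 10.1075
D_3 = 11.7652
D_4 = 13.1182
D_5 = 14.6267
TV_5 = 15.0846/(0.07−0.0313) = 389.7818
P₀ = Σ Dₜ/(1+r)ᵗ + TV_5/(1+r)^5 = 324.8930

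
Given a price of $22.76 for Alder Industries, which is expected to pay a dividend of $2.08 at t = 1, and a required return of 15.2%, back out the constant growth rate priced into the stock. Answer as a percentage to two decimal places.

6.06%

From P₀ = D₁/(r − g), the implied growth is g = r − D₁/P₀.
g = 0.152 − 2.08/22.76 = 0.152 − 0.09139 = 0.06061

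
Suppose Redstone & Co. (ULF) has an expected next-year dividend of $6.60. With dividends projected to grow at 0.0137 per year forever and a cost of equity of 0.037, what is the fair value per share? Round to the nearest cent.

Gordon growth model: P₀ = D₁/(r − g), with D₁ = 6.60 given directly.
P₀ = 6.6000 / (0.037 − 0.0137) = 6.6000 / 0.0233 = 283.2618

$283.26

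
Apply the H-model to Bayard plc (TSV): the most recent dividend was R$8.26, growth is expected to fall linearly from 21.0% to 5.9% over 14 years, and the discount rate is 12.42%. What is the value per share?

H-model: P₀ = D₀[(1+g_L) + H(g_S−g_L)]/(r−g_L), with H = 14/2 = 7.
P₀ = 8.26 × [(1+0.059) + 7×(0.21−0.059)] / (0.1242−0.059)
   = 8.26 × 2.1160 / 0.0652 = 268.0699

R$268.07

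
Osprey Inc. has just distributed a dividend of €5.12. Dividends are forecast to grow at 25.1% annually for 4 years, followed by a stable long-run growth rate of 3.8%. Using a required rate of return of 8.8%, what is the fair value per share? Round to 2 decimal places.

€215.17

Two-stage DDM. Project D₁…D_4 at 0.251, terminal growth 0.038, discount at r = 0.088.
D_1 = 6.4051
D_2 = 8.0128
D_3 = 10.0240
D_4 = 12.5400
Terminal value at t=4: TV = D_5/(r−g) = 13.0166/(0.088−0.038) = 260.3314
P₀ = 6.4051/(1+0.088)^1 + 8.0128/(1+0.088)^2 + 10.0240/(1+0.088)^3 + 12.5400/(1+0.088)^4 + 260.3314/(1+0.088)^4 = 215.1736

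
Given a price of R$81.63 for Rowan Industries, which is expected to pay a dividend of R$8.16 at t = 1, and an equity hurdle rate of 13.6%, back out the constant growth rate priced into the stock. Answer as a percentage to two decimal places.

3.60%

From P₀ = D₁/(r − g), the implied growth is g = r − D₁/P₀.
g = 0.136 − 8.16/81.63 = 0.136 − 0.09996 = 0.03604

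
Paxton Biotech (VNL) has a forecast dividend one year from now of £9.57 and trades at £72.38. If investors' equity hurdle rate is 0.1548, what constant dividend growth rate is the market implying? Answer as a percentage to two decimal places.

From P₀ = D₁/(r − g), the implied growth is g = r − D₁/P₀.
g = 0.1548 − 9.57/72.38 = 0.1548 − 0.13222 = 0.02258

2.26%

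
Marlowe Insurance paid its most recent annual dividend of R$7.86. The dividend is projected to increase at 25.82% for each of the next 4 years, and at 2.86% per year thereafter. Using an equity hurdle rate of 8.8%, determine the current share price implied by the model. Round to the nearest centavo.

Two-stage DDM. Project D₁…D_4 at 0.2582, terminal growth 0.0286, discount at r = 0.088.
D_1 = 9.8895
D_2 = 12.4429
D_3 = 15.6557
D_4 = 19.6980
Terminal value at t=4: TV = D_5/(r−g) = 20.2613/(0.088−0.0286) = 341.0997
P₀ = 9.8895/(1+0.088)^1 + 12.4429/(1+0.088)^2 + 15.6557/(1+0.088)^3 + 19.6980/(1+0.088)^4 + 341.0997/(1+0.088)^4 = 289.2396

R$289.24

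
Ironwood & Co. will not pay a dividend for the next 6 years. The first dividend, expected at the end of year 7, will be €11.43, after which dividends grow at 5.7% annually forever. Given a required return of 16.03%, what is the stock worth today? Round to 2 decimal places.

Deferred-dividend DDM. At t=6 the remaining stream is a growing perpetuity with first payment D_7 = 11.43.
V_6 = D_7/(r−g) = 11.43/(0.1603−0.057) = 110.6486
P₀ = V_6/(1+r)^6 = 110.6486/(1+0.1603)^6 = 45.3445

€45.34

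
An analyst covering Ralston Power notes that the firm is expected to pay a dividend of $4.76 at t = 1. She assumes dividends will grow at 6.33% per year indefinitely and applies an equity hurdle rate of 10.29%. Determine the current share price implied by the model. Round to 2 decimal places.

$120.20

Gordon growth model: P₀ = D₁/(r − g), with D₁ = 4.76 given directly.
P₀ = 4.7600 / (0.1029 − 0.0633) = 4.7600 / 0.0396 = 120.2020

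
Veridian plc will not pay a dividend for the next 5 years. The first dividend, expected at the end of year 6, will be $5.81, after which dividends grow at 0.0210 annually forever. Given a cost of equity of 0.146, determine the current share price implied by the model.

Deferred-dividend DDM. At t=5 the remaining stream is a growing perpetuity with first payment D_6 = 5.81.
V_5 = D_6/(r−g) = 5.81/(0.146−0.021) = 46.4800
P₀ = V_5/(1+r)^5 = 46.4800/(1+0.146)^5 = 23.5149

$23.51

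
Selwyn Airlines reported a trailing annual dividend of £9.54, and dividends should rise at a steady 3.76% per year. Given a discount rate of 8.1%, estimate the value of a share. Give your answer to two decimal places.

£228.08

Gordon growth model: P₀ = D₁/(r − g). D₁ = 9.54 × (1 + 0.0376) = 9.8987.
P₀ = 9.8987 / (0.081 − 0.0376) = 9.8987 / 0.0434 = 228.0807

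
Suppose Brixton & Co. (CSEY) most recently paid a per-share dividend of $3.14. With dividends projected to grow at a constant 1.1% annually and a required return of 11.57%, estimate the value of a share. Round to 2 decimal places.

$30.32

Gordon growth model: P₀ = D₁/(r − g). D₁ = 3.14 × (1 + 0.011) = 3.1745.
P₀ = 3.1745 / (0.1157 − 0.011) = 3.1745 / 0.1047 = 30.3203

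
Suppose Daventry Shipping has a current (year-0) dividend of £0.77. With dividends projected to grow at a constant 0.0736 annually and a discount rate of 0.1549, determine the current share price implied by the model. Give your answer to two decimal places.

£10.17

Gordon growth model: P₀ = D₁/(r − g). D₁ = 0.77 × (1 + 0.0736) = 0.8267.
P₀ = 0.8267 / (0.1549 − 0.0736) = 0.8267 / 0.0813 = 10.1682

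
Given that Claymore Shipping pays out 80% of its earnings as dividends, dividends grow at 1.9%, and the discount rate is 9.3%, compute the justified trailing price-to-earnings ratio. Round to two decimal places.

Justified trailing P/E = b(1+g)/(r−g) = 0.80×(1+0.019)/(0.093−0.019) = 11.0162

11.02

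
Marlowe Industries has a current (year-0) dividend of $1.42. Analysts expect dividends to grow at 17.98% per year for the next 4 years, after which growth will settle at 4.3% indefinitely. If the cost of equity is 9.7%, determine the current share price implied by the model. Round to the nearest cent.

$43.53

Two-stage DDM. Project D₁…D_4 at 0.1798, terminal growth 0.043, discount at r = 0.097.
D_1 = 1.6753
D_2 = 1.9765
D_3 = 2.3319
D_4 = 2.7512
Terminal value at t=4: TV = D_5/(r−g) = 2.8695/(0.097−0.043) = 53.1389
P₀ = 1.6753/(1+0.097)^1 + 1.9765/(1+0.097)^2 + 2.3319/(1+0.097)^3 + 2.7512/(1+0.097)^4 + 53.1389/(1+0.097)^4 = 43.5290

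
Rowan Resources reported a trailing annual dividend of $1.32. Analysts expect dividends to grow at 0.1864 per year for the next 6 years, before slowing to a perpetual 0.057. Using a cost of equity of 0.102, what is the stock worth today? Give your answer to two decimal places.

Two-stage DDM. Project D₁…D_6 at 0.1864, terminal growth 0.057, discount at r = 0.102.
D_1 = 1.5660
D_2 = 1.8580
D_3 = 2.2043
D_4 = 2.6152
D_5 = 3.1026
D_6 = 3.6810
Terminal value at t=6: TV = D_7/(r−g) = 3.8908/(0.102−0.057) = 86.4616
P₀ = 1.5660/(1+0.102)^1 + 1.8580/(1+0.102)^2 + 2.2043/(1+0.102)^3 + 2.6152/(1+0.102)^4 + 3.1026/(1+0.102)^5 + 3.6810/(1+0.102)^6 + 86.4616/(1+0.102)^6 = 58.6120

$58.61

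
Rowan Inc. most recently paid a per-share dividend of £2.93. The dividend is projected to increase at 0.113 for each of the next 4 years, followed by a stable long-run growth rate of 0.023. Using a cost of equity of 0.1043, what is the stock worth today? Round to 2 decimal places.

£50.00

Two-stage DDM. Project D₁…D_4 at 0.113, terminal growth 0.023, discount at r = 0.1043.
D_1 = 3.2611
D_2 = 3.6296
D_3 = 4.0397
D_4 = 4.4962
Terminal value at t=4: TV = D_5/(r−g) = 4.5996/(0.1043−0.023) = 56.5761
P₀ = 3.2611/(1+0.1043)^1 + 3.6296/(1+0.1043)^2 + 4.0397/(1+0.1043)^3 + 4.4962/(1+0.1043)^4 + 56.5761/(1+0.1043)^4 = 49.9966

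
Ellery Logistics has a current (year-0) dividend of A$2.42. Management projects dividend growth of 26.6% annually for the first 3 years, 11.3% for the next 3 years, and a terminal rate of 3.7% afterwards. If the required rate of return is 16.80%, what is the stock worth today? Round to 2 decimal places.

Three-stage DDM. Project D₁…D_6; terminal Gordon value at t=6 with g = 0.037; discount at r = 0.168.
D_1 = 3.0637
D_2 = 3.8787
D_3 = 4.9104
D_4 = 5.4653
D_5 = 6.0828
D_6 = 6.7702
TV_6 = 7.0207/(0.168−0.037) = 53.5932
P₀ = Σ Dₜ/(1+r)ᵗ + TV_6/(1+r)^6 = 38.0575

A$38.06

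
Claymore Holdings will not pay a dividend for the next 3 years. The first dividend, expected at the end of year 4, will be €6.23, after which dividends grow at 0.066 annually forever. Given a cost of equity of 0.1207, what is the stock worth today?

Deferred-dividend DDM. At t=3 the remaining stream is a growing perpetuity with first payment D_4 = 6.23.
V_3 = D_4/(r−g) = 6.23/(0.1207−0.066) = 113.8940
P₀ = V_3/(1+r)^3 = 113.8940/(1+0.1207)^3 = 80.9157

€80.92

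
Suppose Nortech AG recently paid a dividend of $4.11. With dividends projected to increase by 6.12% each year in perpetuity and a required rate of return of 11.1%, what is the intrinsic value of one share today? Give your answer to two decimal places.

Gordon growth model: P₀ = D₁/(r − g). D₁ = 4.11 × (1 + 0.0612) = 4.3615.
P₀ = 4.3615 / (0.111 − 0.0612) = 4.3615 / 0.0498 = 87.5810

$87.58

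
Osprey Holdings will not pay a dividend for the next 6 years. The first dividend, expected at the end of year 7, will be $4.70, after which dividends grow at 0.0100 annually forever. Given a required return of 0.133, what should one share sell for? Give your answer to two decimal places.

$18.06

Deferred-dividend DDM. At t=6 the remaining stream is a growing perpetuity with first payment D_7 = 4.70.
V_6 = D_7/(r−g) = 4.70/(0.133−0.01) = 38.2114
P₀ = V_6/(1+r)^6 = 38.2114/(1+0.133)^6 = 18.0640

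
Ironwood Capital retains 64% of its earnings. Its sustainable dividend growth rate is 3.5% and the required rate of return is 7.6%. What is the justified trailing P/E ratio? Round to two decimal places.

Payout ratio b = 1 − 0.64 = 0.36.
Justified trailing P/E = b(1+g)/(r−g) = 0.36×(1+0.035)/(0.076−0.035) = 9.0878

9.09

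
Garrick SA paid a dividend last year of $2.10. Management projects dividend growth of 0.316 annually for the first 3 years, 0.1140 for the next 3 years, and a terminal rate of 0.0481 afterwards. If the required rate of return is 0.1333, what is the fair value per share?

$56.51

Three-stage DDM. Project D₁…D_6; terminal Gordon value at t=6 with g = 0.0481; discount at r = 0.1333.
D_1 = 2.7636
D_2 = 3.6369
D_3 = 4.7862
D_4 = 5.3318
D_5 = 5.9396
D_6 = 6.6167
TV_6 = 6.9350/(0.1333−0.0481) = 81.3965
P₀ = Σ Dₜ/(1+r)ᵗ + TV_6/(1+r)^6 = 56.5088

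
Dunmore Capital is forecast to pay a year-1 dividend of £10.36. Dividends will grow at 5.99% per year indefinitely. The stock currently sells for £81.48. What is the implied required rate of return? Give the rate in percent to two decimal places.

18.70%

Rearranging the constant-growth DDM: r = D₁/P₀ + g.
r = 10.3600 / 81.48 + 0.0599 = 0.12715 + 0.0599 = 0.18705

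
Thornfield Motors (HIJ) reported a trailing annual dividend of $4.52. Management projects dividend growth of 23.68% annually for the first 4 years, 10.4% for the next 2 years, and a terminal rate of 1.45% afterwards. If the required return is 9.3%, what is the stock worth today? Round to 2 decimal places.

Three-stage DDM. Project D₁…D_6; terminal Gordon value at t=6 with g = 0.0145; discount at r = 0.093.
D_1 = 5.5903
D_2 = 6.9141
D_3 = 8.5514
D_4 = 10.5764
D_5 = 11.6763
D_6 = 12.8906
TV_6 = 13.0776/(0.093−0.0145) = 166.5931
P₀ = Σ Dₜ/(1+r)ᵗ + TV_6/(1+r)^6 = 137.6170

$137.62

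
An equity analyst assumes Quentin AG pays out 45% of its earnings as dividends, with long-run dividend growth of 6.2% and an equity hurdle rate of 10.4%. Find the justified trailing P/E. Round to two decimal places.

Justified trailing P/E = b(1+g)/(r−g) = 0.45×(1+0.062)/(0.104−0.062) = 11.3786

11.38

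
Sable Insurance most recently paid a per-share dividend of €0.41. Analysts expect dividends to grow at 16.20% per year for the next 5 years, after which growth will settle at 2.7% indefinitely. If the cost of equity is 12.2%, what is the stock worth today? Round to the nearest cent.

€7.56

Two-stage DDM. Project D₁…D_5 at 0.162, terminal growth 0.027, discount at r = 0.122.
D_1 = 0.4764
D_2 = 0.5536
D_3 = 0.6433
D_4 = 0.7475
D_5 = 0.8686
Terminal value at t=5: TV = D_6/(r−g) = 0.8920/(0.122−0.027) = 9.3899
P₀ = 0.4764/(1+0.122)^1 + 0.5536/(1+0.122)^2 + 0.6433/(1+0.122)^3 + 0.7475/(1+0.122)^4 + 0.8686/(1+0.122)^5 + 9.3899/(1+0.122)^5 = 7.5607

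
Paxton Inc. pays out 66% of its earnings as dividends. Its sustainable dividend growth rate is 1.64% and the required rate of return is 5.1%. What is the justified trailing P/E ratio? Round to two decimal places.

19.39

Justified trailing P/E = b(1+g)/(r−g) = 0.66×(1+0.0164)/(0.051−0.0164) = 19.3880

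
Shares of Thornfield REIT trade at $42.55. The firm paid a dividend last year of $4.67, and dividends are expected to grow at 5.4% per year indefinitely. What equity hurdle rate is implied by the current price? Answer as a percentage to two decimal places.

16.97%

Rearranging the constant-growth DDM: r = D₁/P₀ + g.
D₁ = 4.67 × (1 + 0.054) = 4.9222.
r = 4.9222 / 42.55 + 0.054 = 0.11568 + 0.054 = 0.16968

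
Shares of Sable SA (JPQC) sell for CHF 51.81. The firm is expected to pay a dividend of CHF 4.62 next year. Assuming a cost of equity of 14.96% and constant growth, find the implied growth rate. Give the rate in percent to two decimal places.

6.04%

From P₀ = D₁/(r − g), the implied growth is g = r − D₁/P₀.
g = 0.1496 − 4.62/51.81 = 0.1496 − 0.08917 = 0.06043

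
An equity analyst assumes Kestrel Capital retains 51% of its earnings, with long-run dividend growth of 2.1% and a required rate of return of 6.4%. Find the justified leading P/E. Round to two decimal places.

11.40

Payout ratio b = 1 − 0.51 = 0.49.
Justified leading P/E = b/(r−g) = 0.49/(0.064−0.021) = 11.3953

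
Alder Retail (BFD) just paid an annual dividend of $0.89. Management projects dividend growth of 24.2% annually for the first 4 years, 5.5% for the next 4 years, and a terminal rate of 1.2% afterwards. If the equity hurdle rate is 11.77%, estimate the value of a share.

Three-stage DDM. Project D₁…D_8; terminal Gordon value at t=8 with g = 0.012; discount at r = 0.1177.
D_1 = 1.1054
D_2 = 1.3729
D_3 = 1.7051
D_4 = 2.1178
D_5 = 2.2342
D_6 = 2.3571
D_7 = 2.4868
D_8 = 2.6235
TV_8 = 2.6550/(0.1177−0.012) = 25.1184
P₀ = Σ Dₜ/(1+r)ᵗ + TV_8/(1+r)^8 = 19.6874

$19.69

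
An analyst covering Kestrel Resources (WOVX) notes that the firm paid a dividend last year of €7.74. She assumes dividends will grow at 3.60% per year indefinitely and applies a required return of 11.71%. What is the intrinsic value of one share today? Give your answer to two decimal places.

Gordon growth model: P₀ = D₁/(r − g). D₁ = 7.74 × (1 + 0.036) = 8.0186.
P₀ = 8.0186 / (0.1171 − 0.036) = 8.0186 / 0.0811 = 98.8735

€98.87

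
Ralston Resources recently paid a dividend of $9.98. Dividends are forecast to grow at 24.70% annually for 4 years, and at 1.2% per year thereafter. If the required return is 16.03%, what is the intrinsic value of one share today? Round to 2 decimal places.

Two-stage DDM. Project D₁…D_4 at 0.247, terminal growth 0.012, discount at r = 0.1603.
D_1 = 12.4451
D_2 = 15.5190
D_3 = 19.3522
D_4 = 24.1322
Terminal value at t=4: TV = D_5/(r−g) = 24.4218/(0.1603−0.012) = 164.6781
P₀ = 12.4451/(1+0.1603)^1 + 15.5190/(1+0.1603)^2 + 19.3522/(1+0.1603)^3 + 24.1322/(1+0.1603)^4 + 164.6781/(1+0.1603)^4 = 138.8118

$138.81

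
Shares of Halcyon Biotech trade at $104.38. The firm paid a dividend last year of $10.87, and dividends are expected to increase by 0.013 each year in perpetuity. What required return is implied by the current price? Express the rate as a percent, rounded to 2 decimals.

Rearranging the constant-growth DDM: r = D₁/P₀ + g.
D₁ = 10.87 × (1 + 0.013) = 11.0113.
r = 11.0113 / 104.38 + 0.013 = 0.10549 + 0.013 = 0.11849

11.85%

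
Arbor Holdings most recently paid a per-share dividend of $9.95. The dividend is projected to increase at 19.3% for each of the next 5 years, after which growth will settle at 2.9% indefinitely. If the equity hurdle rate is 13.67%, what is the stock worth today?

$178.71

Two-stage DDM. Project D₁…D_5 at 0.193, terminal growth 0.029, discount at r = 0.1367.
D_1 = 11.8704
D_2 = 14.1613
D_3 = 16.8945
D_4 = 20.1551
D_5 = 24.0450
Terminal value at t=5: TV = D_6/(r−g) = 24.7423/(0.1367−0.029) = 229.7338
P₀ = 11.8704/(1+0.1367)^1 + 14.1613/(1+0.1367)^2 + 16.8945/(1+0.1367)^3 + 20.1551/(1+0.1367)^4 + 24.0450/(1+0.1367)^5 + 229.7338/(1+0.1367)^5 = 178.7075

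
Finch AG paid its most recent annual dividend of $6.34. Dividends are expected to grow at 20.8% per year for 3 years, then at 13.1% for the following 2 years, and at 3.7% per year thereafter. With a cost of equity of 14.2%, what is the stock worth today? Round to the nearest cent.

$108.79

Three-stage DDM. Project D₁…D_5; terminal Gordon value at t=5 with g = 0.037; discount at r = 0.142.
D_1 = 7.6587
D_2 = 9.2517
D_3 = 11.1761
D_4 = 12.6402
D_5 = 14.2960
TV_5 = 14.8250/(0.142−0.037) = 141.1903
P₀ = Σ Dₜ/(1+r)ᵗ + TV_5/(1+r)^5 = 108.7861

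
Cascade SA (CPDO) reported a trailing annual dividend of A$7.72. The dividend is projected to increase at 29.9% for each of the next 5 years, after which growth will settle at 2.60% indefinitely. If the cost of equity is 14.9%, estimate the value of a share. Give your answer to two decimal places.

A$175.55

Two-stage DDM. Project D₁…D_5 at 0.299, terminal growth 0.026, discount at r = 0.149.
D_1 = 10.0283
D_2 = 13.0267
D_3 = 16.9217
D_4 = 21.9813
D_5 = 28.5537
Terminal value at t=5: TV = D_6/(r−g) = 29.2961/(0.149−0.026) = 238.1800
P₀ = 10.0283/(1+0.149)^1 + 13.0267/(1+0.149)^2 + 16.9217/(1+0.149)^3 + 21.9813/(1+0.149)^4 + 28.5537/(1+0.149)^5 + 238.1800/(1+0.149)^5 = 175.5541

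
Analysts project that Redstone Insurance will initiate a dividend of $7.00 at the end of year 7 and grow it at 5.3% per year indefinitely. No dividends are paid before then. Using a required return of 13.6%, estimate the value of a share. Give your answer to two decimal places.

Deferred-dividend DDM. At t=6 the remaining stream is a growing perpetuity with first payment D_7 = 7.00.
V_6 = D_7/(r−g) = 7.00/(0.136−0.053) = 84.3373
P₀ = V_6/(1+r)^6 = 84.3373/(1+0.136)^6 = 39.2419

$39.24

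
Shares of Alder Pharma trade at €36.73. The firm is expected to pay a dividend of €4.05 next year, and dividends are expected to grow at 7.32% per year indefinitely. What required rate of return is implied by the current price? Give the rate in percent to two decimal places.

18.35%

Rearranging the constant-growth DDM: r = D₁/P₀ + g.
r = 4.0500 / 36.73 + 0.0732 = 0.11026 + 0.0732 = 0.18346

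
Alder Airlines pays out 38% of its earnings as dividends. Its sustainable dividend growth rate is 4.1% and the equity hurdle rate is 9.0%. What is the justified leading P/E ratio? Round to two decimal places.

Justified leading P/E = b/(r−g) = 0.38/(0.09−0.041) = 7.7551

7.76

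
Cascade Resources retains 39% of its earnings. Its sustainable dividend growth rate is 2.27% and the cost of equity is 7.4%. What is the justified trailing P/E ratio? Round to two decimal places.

12.16

Payout ratio b = 1 − 0.39 = 0.61.
Justified trailing P/E = b(1+g)/(r−g) = 0.61×(1+0.0227)/(0.074−0.0227) = 12.1608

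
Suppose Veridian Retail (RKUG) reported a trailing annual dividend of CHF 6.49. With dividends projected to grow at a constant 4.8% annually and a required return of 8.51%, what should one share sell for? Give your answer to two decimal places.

Gordon growth model: P₀ = D₁/(r − g). D₁ = 6.49 × (1 + 0.048) = 6.8015.
P₀ = 6.8015 / (0.0851 − 0.048) = 6.8015 / 0.0371 = 183.3294

CHF 183.33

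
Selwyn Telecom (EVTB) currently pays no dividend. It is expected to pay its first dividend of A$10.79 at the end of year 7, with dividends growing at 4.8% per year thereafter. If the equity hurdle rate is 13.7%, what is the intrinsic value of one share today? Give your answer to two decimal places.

A$56.11

Deferred-dividend DDM. At t=6 the remaining stream is a growing perpetuity with first payment D_7 = 10.79.
V_6 = D_7/(r−g) = 10.79/(0.137−0.048) = 121.2360
P₀ = V_6/(1+r)^6 = 121.2360/(1+0.137)^6 = 56.1137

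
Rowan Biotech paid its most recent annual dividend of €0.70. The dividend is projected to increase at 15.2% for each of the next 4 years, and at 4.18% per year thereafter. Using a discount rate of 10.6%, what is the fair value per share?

Two-stage DDM. Project D₁…D_4 at 0.152, terminal growth 0.0418, discount at r = 0.106.
D_1 = 0.8064
D_2 = 0.9290
D_3 = 1.0702
D_4 = 1.2328
Terminal value at t=4: TV = D_5/(r−g) = 1.2844/(0.106−0.0418) = 20.0059
P₀ = 0.8064/(1+0.106)^1 + 0.9290/(1+0.106)^2 + 1.0702/(1+0.106)^3 + 1.2328/(1+0.106)^4 + 20.0059/(1+0.106)^4 = 16.4737

€16.47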